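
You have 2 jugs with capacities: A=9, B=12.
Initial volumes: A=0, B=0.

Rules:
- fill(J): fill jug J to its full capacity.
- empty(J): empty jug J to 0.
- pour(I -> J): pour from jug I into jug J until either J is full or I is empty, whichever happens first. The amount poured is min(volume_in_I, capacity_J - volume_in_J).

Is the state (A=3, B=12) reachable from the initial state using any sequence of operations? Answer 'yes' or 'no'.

BFS from (A=0, B=0):
  1. fill(B) -> (A=0 B=12)
  2. pour(B -> A) -> (A=9 B=3)
  3. empty(A) -> (A=0 B=3)
  4. pour(B -> A) -> (A=3 B=0)
  5. fill(B) -> (A=3 B=12)
Target reached → yes.

Answer: yes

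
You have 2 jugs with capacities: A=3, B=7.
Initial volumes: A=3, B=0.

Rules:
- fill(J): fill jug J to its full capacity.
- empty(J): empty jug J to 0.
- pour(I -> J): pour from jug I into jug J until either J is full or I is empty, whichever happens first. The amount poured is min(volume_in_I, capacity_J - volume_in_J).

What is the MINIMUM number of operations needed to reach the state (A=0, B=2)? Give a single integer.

Answer: 7

Derivation:
BFS from (A=3, B=0). One shortest path:
  1. pour(A -> B) -> (A=0 B=3)
  2. fill(A) -> (A=3 B=3)
  3. pour(A -> B) -> (A=0 B=6)
  4. fill(A) -> (A=3 B=6)
  5. pour(A -> B) -> (A=2 B=7)
  6. empty(B) -> (A=2 B=0)
  7. pour(A -> B) -> (A=0 B=2)
Reached target in 7 moves.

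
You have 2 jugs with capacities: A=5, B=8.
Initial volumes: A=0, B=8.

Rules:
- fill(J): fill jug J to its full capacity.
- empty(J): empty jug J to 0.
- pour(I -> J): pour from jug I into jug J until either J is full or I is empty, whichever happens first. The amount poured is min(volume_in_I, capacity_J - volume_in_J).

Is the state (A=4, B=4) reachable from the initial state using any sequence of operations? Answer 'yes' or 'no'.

BFS explored all 26 reachable states.
Reachable set includes: (0,0), (0,1), (0,2), (0,3), (0,4), (0,5), (0,6), (0,7), (0,8), (1,0), (1,8), (2,0) ...
Target (A=4, B=4) not in reachable set → no.

Answer: no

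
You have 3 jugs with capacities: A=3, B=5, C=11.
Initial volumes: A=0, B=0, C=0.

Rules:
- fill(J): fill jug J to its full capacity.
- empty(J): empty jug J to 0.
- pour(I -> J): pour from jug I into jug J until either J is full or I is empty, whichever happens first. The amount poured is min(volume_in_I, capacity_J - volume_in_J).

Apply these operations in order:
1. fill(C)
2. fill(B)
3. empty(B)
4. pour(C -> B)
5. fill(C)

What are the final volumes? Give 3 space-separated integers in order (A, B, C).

Answer: 0 5 11

Derivation:
Step 1: fill(C) -> (A=0 B=0 C=11)
Step 2: fill(B) -> (A=0 B=5 C=11)
Step 3: empty(B) -> (A=0 B=0 C=11)
Step 4: pour(C -> B) -> (A=0 B=5 C=6)
Step 5: fill(C) -> (A=0 B=5 C=11)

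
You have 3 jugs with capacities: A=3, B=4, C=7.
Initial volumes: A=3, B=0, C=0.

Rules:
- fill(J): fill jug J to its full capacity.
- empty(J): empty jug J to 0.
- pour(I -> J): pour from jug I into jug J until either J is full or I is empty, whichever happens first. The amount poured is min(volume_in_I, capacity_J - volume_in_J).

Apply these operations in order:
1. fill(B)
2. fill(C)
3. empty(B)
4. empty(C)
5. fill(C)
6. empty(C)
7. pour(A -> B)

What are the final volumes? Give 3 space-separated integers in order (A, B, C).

Step 1: fill(B) -> (A=3 B=4 C=0)
Step 2: fill(C) -> (A=3 B=4 C=7)
Step 3: empty(B) -> (A=3 B=0 C=7)
Step 4: empty(C) -> (A=3 B=0 C=0)
Step 5: fill(C) -> (A=3 B=0 C=7)
Step 6: empty(C) -> (A=3 B=0 C=0)
Step 7: pour(A -> B) -> (A=0 B=3 C=0)

Answer: 0 3 0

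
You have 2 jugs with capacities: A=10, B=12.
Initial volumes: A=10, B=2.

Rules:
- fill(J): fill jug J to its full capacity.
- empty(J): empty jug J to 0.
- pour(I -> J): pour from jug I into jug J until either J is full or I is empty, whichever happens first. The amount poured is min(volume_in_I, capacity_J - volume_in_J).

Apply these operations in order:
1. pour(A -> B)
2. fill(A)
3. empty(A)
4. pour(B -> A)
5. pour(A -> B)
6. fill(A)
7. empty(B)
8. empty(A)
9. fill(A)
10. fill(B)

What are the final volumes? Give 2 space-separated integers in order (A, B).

Step 1: pour(A -> B) -> (A=0 B=12)
Step 2: fill(A) -> (A=10 B=12)
Step 3: empty(A) -> (A=0 B=12)
Step 4: pour(B -> A) -> (A=10 B=2)
Step 5: pour(A -> B) -> (A=0 B=12)
Step 6: fill(A) -> (A=10 B=12)
Step 7: empty(B) -> (A=10 B=0)
Step 8: empty(A) -> (A=0 B=0)
Step 9: fill(A) -> (A=10 B=0)
Step 10: fill(B) -> (A=10 B=12)

Answer: 10 12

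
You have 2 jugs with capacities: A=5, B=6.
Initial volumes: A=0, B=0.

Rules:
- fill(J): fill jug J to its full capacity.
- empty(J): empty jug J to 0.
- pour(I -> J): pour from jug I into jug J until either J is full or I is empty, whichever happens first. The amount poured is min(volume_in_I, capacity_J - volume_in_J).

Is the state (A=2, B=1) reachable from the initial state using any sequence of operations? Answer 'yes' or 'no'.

Answer: no

Derivation:
BFS explored all 22 reachable states.
Reachable set includes: (0,0), (0,1), (0,2), (0,3), (0,4), (0,5), (0,6), (1,0), (1,6), (2,0), (2,6), (3,0) ...
Target (A=2, B=1) not in reachable set → no.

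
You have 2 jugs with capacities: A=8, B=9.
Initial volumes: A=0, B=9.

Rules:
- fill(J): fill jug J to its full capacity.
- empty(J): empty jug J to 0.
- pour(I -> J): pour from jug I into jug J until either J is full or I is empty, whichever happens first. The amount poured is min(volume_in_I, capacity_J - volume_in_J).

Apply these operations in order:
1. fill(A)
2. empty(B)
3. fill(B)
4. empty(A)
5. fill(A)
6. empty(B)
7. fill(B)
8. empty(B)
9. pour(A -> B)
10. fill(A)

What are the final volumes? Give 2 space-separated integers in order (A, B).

Answer: 8 8

Derivation:
Step 1: fill(A) -> (A=8 B=9)
Step 2: empty(B) -> (A=8 B=0)
Step 3: fill(B) -> (A=8 B=9)
Step 4: empty(A) -> (A=0 B=9)
Step 5: fill(A) -> (A=8 B=9)
Step 6: empty(B) -> (A=8 B=0)
Step 7: fill(B) -> (A=8 B=9)
Step 8: empty(B) -> (A=8 B=0)
Step 9: pour(A -> B) -> (A=0 B=8)
Step 10: fill(A) -> (A=8 B=8)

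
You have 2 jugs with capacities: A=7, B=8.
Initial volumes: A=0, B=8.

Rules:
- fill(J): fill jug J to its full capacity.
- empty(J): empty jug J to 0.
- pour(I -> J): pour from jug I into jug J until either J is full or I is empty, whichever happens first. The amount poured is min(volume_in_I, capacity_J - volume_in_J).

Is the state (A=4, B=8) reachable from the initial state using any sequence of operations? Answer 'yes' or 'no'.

BFS from (A=0, B=8):
  1. fill(A) -> (A=7 B=8)
  2. empty(B) -> (A=7 B=0)
  3. pour(A -> B) -> (A=0 B=7)
  4. fill(A) -> (A=7 B=7)
  5. pour(A -> B) -> (A=6 B=8)
  6. empty(B) -> (A=6 B=0)
  7. pour(A -> B) -> (A=0 B=6)
  8. fill(A) -> (A=7 B=6)
  9. pour(A -> B) -> (A=5 B=8)
  10. empty(B) -> (A=5 B=0)
  11. pour(A -> B) -> (A=0 B=5)
  12. fill(A) -> (A=7 B=5)
  13. pour(A -> B) -> (A=4 B=8)
Target reached → yes.

Answer: yes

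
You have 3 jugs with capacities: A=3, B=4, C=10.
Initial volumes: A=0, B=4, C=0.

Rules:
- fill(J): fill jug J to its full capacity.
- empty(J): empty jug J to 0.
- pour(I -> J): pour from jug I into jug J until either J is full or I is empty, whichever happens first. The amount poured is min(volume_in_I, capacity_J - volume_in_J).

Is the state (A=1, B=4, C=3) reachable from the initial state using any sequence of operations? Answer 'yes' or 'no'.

Answer: yes

Derivation:
BFS from (A=0, B=4, C=0):
  1. pour(B -> A) -> (A=3 B=1 C=0)
  2. pour(A -> C) -> (A=0 B=1 C=3)
  3. pour(B -> A) -> (A=1 B=0 C=3)
  4. fill(B) -> (A=1 B=4 C=3)
Target reached → yes.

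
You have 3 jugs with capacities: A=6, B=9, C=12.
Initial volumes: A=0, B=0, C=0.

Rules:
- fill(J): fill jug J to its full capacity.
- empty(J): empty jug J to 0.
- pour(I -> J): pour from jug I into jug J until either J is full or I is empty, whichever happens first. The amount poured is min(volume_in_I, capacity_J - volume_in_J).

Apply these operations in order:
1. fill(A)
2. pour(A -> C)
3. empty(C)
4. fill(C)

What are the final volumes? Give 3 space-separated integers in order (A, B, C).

Answer: 0 0 12

Derivation:
Step 1: fill(A) -> (A=6 B=0 C=0)
Step 2: pour(A -> C) -> (A=0 B=0 C=6)
Step 3: empty(C) -> (A=0 B=0 C=0)
Step 4: fill(C) -> (A=0 B=0 C=12)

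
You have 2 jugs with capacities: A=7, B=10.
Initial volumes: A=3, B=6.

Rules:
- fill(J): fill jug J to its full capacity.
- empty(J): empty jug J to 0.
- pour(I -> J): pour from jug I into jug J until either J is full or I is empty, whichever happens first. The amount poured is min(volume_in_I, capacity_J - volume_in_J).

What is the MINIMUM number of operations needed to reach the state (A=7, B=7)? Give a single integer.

BFS from (A=3, B=6). One shortest path:
  1. fill(A) -> (A=7 B=6)
  2. empty(B) -> (A=7 B=0)
  3. pour(A -> B) -> (A=0 B=7)
  4. fill(A) -> (A=7 B=7)
Reached target in 4 moves.

Answer: 4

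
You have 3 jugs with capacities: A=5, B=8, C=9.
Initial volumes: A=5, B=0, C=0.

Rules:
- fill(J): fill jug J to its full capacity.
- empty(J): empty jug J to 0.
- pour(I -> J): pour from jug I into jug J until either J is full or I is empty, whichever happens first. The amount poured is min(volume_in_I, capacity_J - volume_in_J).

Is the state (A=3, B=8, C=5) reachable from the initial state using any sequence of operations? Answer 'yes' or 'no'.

Answer: yes

Derivation:
BFS from (A=5, B=0, C=0):
  1. empty(A) -> (A=0 B=0 C=0)
  2. fill(B) -> (A=0 B=8 C=0)
  3. pour(B -> A) -> (A=5 B=3 C=0)
  4. pour(A -> C) -> (A=0 B=3 C=5)
  5. pour(B -> A) -> (A=3 B=0 C=5)
  6. fill(B) -> (A=3 B=8 C=5)
Target reached → yes.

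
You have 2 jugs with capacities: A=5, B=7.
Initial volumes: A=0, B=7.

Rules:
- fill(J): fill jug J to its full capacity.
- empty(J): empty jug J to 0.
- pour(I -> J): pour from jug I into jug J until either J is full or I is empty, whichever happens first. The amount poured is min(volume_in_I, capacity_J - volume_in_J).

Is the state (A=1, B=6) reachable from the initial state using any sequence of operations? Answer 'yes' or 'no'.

Answer: no

Derivation:
BFS explored all 24 reachable states.
Reachable set includes: (0,0), (0,1), (0,2), (0,3), (0,4), (0,5), (0,6), (0,7), (1,0), (1,7), (2,0), (2,7) ...
Target (A=1, B=6) not in reachable set → no.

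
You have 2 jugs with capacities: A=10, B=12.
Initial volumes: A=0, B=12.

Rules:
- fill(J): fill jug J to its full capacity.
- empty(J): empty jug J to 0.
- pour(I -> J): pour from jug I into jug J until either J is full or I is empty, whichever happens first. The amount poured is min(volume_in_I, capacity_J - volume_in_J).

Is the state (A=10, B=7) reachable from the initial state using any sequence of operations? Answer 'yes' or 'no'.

BFS explored all 22 reachable states.
Reachable set includes: (0,0), (0,2), (0,4), (0,6), (0,8), (0,10), (0,12), (2,0), (2,12), (4,0), (4,12), (6,0) ...
Target (A=10, B=7) not in reachable set → no.

Answer: no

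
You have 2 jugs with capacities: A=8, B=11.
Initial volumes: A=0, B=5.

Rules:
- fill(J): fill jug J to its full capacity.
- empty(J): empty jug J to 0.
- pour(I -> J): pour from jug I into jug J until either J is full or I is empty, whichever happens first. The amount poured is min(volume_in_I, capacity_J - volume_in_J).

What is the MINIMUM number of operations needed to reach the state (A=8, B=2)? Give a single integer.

BFS from (A=0, B=5). One shortest path:
  1. fill(A) -> (A=8 B=5)
  2. pour(A -> B) -> (A=2 B=11)
  3. empty(B) -> (A=2 B=0)
  4. pour(A -> B) -> (A=0 B=2)
  5. fill(A) -> (A=8 B=2)
Reached target in 5 moves.

Answer: 5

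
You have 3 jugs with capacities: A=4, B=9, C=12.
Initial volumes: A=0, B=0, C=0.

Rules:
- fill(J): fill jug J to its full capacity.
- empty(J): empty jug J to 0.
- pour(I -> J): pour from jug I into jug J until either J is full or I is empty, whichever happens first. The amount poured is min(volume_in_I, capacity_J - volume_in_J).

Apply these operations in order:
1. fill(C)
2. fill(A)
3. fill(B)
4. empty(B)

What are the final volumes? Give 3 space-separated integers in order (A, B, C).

Answer: 4 0 12

Derivation:
Step 1: fill(C) -> (A=0 B=0 C=12)
Step 2: fill(A) -> (A=4 B=0 C=12)
Step 3: fill(B) -> (A=4 B=9 C=12)
Step 4: empty(B) -> (A=4 B=0 C=12)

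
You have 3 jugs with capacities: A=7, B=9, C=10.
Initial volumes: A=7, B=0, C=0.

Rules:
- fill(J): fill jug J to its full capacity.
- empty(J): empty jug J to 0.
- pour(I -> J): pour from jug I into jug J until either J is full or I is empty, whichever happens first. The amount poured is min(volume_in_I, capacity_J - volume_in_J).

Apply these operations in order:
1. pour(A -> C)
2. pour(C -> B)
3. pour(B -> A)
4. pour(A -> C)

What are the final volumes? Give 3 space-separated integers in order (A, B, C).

Answer: 0 0 7

Derivation:
Step 1: pour(A -> C) -> (A=0 B=0 C=7)
Step 2: pour(C -> B) -> (A=0 B=7 C=0)
Step 3: pour(B -> A) -> (A=7 B=0 C=0)
Step 4: pour(A -> C) -> (A=0 B=0 C=7)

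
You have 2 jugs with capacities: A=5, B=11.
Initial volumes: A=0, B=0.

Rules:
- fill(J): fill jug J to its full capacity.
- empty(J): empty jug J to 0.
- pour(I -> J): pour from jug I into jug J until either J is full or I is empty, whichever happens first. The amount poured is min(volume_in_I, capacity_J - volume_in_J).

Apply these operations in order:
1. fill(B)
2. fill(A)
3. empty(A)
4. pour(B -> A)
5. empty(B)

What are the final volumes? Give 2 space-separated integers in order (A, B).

Answer: 5 0

Derivation:
Step 1: fill(B) -> (A=0 B=11)
Step 2: fill(A) -> (A=5 B=11)
Step 3: empty(A) -> (A=0 B=11)
Step 4: pour(B -> A) -> (A=5 B=6)
Step 5: empty(B) -> (A=5 B=0)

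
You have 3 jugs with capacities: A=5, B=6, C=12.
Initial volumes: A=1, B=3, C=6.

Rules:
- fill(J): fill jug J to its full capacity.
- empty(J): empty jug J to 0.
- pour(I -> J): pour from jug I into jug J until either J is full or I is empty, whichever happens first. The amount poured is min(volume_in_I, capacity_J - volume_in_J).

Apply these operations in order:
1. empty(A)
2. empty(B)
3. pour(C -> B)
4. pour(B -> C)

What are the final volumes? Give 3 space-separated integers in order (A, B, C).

Step 1: empty(A) -> (A=0 B=3 C=6)
Step 2: empty(B) -> (A=0 B=0 C=6)
Step 3: pour(C -> B) -> (A=0 B=6 C=0)
Step 4: pour(B -> C) -> (A=0 B=0 C=6)

Answer: 0 0 6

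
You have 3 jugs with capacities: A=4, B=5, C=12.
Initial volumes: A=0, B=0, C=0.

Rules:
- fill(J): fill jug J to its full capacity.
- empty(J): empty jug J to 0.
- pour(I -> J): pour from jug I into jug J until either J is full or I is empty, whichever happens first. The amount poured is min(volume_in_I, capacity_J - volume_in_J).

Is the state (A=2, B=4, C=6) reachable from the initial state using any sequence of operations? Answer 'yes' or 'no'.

BFS explored all 258 reachable states.
Reachable set includes: (0,0,0), (0,0,1), (0,0,2), (0,0,3), (0,0,4), (0,0,5), (0,0,6), (0,0,7), (0,0,8), (0,0,9), (0,0,10), (0,0,11) ...
Target (A=2, B=4, C=6) not in reachable set → no.

Answer: no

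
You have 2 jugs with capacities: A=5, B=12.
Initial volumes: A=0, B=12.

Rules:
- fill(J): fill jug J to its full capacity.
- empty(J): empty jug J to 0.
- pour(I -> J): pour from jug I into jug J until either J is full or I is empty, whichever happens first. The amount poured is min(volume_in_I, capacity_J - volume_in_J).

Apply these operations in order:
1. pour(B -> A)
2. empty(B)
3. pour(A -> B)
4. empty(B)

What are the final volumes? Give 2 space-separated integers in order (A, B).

Answer: 0 0

Derivation:
Step 1: pour(B -> A) -> (A=5 B=7)
Step 2: empty(B) -> (A=5 B=0)
Step 3: pour(A -> B) -> (A=0 B=5)
Step 4: empty(B) -> (A=0 B=0)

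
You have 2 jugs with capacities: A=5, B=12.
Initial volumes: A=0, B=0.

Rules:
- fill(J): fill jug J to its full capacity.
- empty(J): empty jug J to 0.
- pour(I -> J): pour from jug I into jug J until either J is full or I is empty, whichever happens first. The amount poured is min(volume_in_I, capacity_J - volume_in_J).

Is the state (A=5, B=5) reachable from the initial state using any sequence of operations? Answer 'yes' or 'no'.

Answer: yes

Derivation:
BFS from (A=0, B=0):
  1. fill(A) -> (A=5 B=0)
  2. pour(A -> B) -> (A=0 B=5)
  3. fill(A) -> (A=5 B=5)
Target reached → yes.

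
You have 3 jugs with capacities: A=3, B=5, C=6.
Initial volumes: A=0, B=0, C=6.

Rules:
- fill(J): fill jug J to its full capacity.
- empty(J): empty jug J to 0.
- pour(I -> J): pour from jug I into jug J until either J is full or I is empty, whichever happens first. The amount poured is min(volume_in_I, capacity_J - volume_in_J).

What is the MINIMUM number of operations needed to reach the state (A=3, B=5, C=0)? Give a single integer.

BFS from (A=0, B=0, C=6). One shortest path:
  1. fill(A) -> (A=3 B=0 C=6)
  2. fill(B) -> (A=3 B=5 C=6)
  3. empty(C) -> (A=3 B=5 C=0)
Reached target in 3 moves.

Answer: 3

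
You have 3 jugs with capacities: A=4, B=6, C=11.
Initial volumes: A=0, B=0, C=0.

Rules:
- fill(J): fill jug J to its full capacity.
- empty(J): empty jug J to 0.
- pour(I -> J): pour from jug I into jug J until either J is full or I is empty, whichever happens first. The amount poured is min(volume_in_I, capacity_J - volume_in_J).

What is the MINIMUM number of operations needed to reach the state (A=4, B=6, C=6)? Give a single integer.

BFS from (A=0, B=0, C=0). One shortest path:
  1. fill(A) -> (A=4 B=0 C=0)
  2. fill(B) -> (A=4 B=6 C=0)
  3. pour(B -> C) -> (A=4 B=0 C=6)
  4. fill(B) -> (A=4 B=6 C=6)
Reached target in 4 moves.

Answer: 4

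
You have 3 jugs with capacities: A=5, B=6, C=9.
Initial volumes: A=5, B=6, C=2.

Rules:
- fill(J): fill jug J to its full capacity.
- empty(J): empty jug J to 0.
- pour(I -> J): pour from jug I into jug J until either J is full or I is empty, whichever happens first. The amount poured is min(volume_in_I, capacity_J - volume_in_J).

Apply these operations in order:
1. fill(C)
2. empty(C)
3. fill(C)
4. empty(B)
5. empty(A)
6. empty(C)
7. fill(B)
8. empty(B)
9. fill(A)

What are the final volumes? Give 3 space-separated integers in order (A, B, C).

Step 1: fill(C) -> (A=5 B=6 C=9)
Step 2: empty(C) -> (A=5 B=6 C=0)
Step 3: fill(C) -> (A=5 B=6 C=9)
Step 4: empty(B) -> (A=5 B=0 C=9)
Step 5: empty(A) -> (A=0 B=0 C=9)
Step 6: empty(C) -> (A=0 B=0 C=0)
Step 7: fill(B) -> (A=0 B=6 C=0)
Step 8: empty(B) -> (A=0 B=0 C=0)
Step 9: fill(A) -> (A=5 B=0 C=0)

Answer: 5 0 0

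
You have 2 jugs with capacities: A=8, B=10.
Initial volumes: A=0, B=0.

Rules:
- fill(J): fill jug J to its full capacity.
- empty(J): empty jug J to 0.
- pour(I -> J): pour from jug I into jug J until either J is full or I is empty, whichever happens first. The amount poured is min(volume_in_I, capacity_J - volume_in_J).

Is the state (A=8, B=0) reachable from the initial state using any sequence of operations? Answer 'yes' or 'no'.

Answer: yes

Derivation:
BFS from (A=0, B=0):
  1. fill(A) -> (A=8 B=0)
Target reached → yes.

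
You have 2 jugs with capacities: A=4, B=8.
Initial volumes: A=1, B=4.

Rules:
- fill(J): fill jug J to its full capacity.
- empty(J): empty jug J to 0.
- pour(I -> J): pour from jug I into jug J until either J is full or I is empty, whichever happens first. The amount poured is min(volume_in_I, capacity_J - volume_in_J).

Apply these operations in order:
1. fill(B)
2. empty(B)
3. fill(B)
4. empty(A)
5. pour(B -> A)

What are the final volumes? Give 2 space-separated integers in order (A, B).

Step 1: fill(B) -> (A=1 B=8)
Step 2: empty(B) -> (A=1 B=0)
Step 3: fill(B) -> (A=1 B=8)
Step 4: empty(A) -> (A=0 B=8)
Step 5: pour(B -> A) -> (A=4 B=4)

Answer: 4 4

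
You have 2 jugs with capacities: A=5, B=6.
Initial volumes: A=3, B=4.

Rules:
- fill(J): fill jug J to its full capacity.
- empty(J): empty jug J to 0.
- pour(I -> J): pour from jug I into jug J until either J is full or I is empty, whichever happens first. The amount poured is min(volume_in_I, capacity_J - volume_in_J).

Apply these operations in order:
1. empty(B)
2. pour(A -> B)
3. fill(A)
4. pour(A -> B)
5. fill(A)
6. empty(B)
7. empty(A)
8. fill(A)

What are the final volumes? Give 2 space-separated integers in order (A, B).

Answer: 5 0

Derivation:
Step 1: empty(B) -> (A=3 B=0)
Step 2: pour(A -> B) -> (A=0 B=3)
Step 3: fill(A) -> (A=5 B=3)
Step 4: pour(A -> B) -> (A=2 B=6)
Step 5: fill(A) -> (A=5 B=6)
Step 6: empty(B) -> (A=5 B=0)
Step 7: empty(A) -> (A=0 B=0)
Step 8: fill(A) -> (A=5 B=0)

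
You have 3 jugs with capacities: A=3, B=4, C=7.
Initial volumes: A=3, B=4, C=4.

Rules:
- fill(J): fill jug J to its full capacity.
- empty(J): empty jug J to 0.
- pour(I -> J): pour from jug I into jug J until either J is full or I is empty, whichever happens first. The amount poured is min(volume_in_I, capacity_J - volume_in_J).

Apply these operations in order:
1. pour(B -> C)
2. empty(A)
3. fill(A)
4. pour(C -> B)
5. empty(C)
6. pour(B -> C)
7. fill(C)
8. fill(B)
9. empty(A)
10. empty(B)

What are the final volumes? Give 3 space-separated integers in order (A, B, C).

Step 1: pour(B -> C) -> (A=3 B=1 C=7)
Step 2: empty(A) -> (A=0 B=1 C=7)
Step 3: fill(A) -> (A=3 B=1 C=7)
Step 4: pour(C -> B) -> (A=3 B=4 C=4)
Step 5: empty(C) -> (A=3 B=4 C=0)
Step 6: pour(B -> C) -> (A=3 B=0 C=4)
Step 7: fill(C) -> (A=3 B=0 C=7)
Step 8: fill(B) -> (A=3 B=4 C=7)
Step 9: empty(A) -> (A=0 B=4 C=7)
Step 10: empty(B) -> (A=0 B=0 C=7)

Answer: 0 0 7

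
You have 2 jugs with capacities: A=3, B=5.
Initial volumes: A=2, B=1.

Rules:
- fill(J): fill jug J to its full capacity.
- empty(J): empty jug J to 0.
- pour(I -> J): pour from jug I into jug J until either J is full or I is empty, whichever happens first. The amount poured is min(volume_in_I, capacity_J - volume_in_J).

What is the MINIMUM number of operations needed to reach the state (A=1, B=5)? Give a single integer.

Answer: 3

Derivation:
BFS from (A=2, B=1). One shortest path:
  1. empty(A) -> (A=0 B=1)
  2. pour(B -> A) -> (A=1 B=0)
  3. fill(B) -> (A=1 B=5)
Reached target in 3 moves.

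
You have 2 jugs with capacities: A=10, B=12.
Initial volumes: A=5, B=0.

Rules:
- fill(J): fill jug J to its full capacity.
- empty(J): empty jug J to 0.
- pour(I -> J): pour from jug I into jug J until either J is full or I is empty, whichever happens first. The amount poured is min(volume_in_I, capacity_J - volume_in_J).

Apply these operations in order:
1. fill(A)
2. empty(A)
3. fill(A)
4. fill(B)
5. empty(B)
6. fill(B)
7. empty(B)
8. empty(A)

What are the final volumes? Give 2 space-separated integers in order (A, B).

Step 1: fill(A) -> (A=10 B=0)
Step 2: empty(A) -> (A=0 B=0)
Step 3: fill(A) -> (A=10 B=0)
Step 4: fill(B) -> (A=10 B=12)
Step 5: empty(B) -> (A=10 B=0)
Step 6: fill(B) -> (A=10 B=12)
Step 7: empty(B) -> (A=10 B=0)
Step 8: empty(A) -> (A=0 B=0)

Answer: 0 0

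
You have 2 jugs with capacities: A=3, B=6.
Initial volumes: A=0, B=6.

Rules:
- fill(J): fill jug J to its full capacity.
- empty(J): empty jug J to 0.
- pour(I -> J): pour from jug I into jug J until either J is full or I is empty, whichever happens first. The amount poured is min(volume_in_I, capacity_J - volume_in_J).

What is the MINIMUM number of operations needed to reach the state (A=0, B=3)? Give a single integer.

BFS from (A=0, B=6). One shortest path:
  1. pour(B -> A) -> (A=3 B=3)
  2. empty(A) -> (A=0 B=3)
Reached target in 2 moves.

Answer: 2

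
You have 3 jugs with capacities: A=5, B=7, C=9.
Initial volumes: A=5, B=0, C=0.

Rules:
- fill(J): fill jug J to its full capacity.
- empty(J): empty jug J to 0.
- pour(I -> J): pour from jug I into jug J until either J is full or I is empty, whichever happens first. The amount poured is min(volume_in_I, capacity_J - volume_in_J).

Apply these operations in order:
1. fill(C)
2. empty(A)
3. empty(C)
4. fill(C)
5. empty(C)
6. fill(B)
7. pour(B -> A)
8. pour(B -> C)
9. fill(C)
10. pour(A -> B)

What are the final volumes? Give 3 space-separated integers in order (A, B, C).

Step 1: fill(C) -> (A=5 B=0 C=9)
Step 2: empty(A) -> (A=0 B=0 C=9)
Step 3: empty(C) -> (A=0 B=0 C=0)
Step 4: fill(C) -> (A=0 B=0 C=9)
Step 5: empty(C) -> (A=0 B=0 C=0)
Step 6: fill(B) -> (A=0 B=7 C=0)
Step 7: pour(B -> A) -> (A=5 B=2 C=0)
Step 8: pour(B -> C) -> (A=5 B=0 C=2)
Step 9: fill(C) -> (A=5 B=0 C=9)
Step 10: pour(A -> B) -> (A=0 B=5 C=9)

Answer: 0 5 9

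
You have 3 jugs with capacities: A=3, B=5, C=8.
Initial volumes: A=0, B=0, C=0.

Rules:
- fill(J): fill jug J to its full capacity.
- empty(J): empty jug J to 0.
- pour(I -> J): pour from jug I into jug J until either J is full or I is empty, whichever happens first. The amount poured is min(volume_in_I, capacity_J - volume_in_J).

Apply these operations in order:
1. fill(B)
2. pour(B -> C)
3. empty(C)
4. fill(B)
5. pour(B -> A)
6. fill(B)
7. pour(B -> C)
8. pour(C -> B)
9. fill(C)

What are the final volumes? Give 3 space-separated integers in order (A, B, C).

Answer: 3 5 8

Derivation:
Step 1: fill(B) -> (A=0 B=5 C=0)
Step 2: pour(B -> C) -> (A=0 B=0 C=5)
Step 3: empty(C) -> (A=0 B=0 C=0)
Step 4: fill(B) -> (A=0 B=5 C=0)
Step 5: pour(B -> A) -> (A=3 B=2 C=0)
Step 6: fill(B) -> (A=3 B=5 C=0)
Step 7: pour(B -> C) -> (A=3 B=0 C=5)
Step 8: pour(C -> B) -> (A=3 B=5 C=0)
Step 9: fill(C) -> (A=3 B=5 C=8)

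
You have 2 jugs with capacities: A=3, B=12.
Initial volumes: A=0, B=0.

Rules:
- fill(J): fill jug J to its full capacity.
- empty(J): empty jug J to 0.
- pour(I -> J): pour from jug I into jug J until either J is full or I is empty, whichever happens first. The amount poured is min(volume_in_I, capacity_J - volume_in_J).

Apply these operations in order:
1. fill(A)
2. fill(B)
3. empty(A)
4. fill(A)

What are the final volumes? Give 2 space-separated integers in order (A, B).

Answer: 3 12

Derivation:
Step 1: fill(A) -> (A=3 B=0)
Step 2: fill(B) -> (A=3 B=12)
Step 3: empty(A) -> (A=0 B=12)
Step 4: fill(A) -> (A=3 B=12)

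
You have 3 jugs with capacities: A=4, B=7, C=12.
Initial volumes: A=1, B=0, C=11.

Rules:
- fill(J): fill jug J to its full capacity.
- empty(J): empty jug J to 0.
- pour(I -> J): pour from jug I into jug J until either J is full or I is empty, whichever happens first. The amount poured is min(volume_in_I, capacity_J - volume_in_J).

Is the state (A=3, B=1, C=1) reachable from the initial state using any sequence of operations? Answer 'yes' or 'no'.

Answer: no

Derivation:
BFS explored all 322 reachable states.
Reachable set includes: (0,0,0), (0,0,1), (0,0,2), (0,0,3), (0,0,4), (0,0,5), (0,0,6), (0,0,7), (0,0,8), (0,0,9), (0,0,10), (0,0,11) ...
Target (A=3, B=1, C=1) not in reachable set → no.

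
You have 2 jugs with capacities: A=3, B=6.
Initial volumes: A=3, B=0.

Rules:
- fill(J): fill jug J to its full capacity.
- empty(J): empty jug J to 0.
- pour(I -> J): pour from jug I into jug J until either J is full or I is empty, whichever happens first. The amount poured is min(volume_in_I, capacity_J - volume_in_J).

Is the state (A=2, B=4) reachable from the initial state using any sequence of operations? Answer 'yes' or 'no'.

Answer: no

Derivation:
BFS explored all 6 reachable states.
Reachable set includes: (0,0), (0,3), (0,6), (3,0), (3,3), (3,6)
Target (A=2, B=4) not in reachable set → no.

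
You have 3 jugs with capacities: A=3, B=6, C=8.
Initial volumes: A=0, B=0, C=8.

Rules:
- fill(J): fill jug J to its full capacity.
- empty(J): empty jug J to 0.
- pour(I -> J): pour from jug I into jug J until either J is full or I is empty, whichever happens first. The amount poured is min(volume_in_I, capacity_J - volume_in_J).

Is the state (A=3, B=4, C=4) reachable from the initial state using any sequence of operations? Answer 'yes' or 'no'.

Answer: yes

Derivation:
BFS from (A=0, B=0, C=8):
  1. pour(C -> B) -> (A=0 B=6 C=2)
  2. pour(C -> A) -> (A=2 B=6 C=0)
  3. pour(B -> C) -> (A=2 B=0 C=6)
  4. fill(B) -> (A=2 B=6 C=6)
  5. pour(B -> C) -> (A=2 B=4 C=8)
  6. pour(C -> A) -> (A=3 B=4 C=7)
  7. empty(A) -> (A=0 B=4 C=7)
  8. pour(C -> A) -> (A=3 B=4 C=4)
Target reached → yes.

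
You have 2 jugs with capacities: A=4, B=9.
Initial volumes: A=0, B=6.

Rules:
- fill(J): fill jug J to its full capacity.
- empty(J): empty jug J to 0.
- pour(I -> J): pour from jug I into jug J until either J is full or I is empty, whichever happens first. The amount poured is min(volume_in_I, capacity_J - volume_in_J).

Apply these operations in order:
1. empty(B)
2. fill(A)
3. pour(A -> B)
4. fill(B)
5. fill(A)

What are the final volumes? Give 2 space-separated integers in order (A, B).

Step 1: empty(B) -> (A=0 B=0)
Step 2: fill(A) -> (A=4 B=0)
Step 3: pour(A -> B) -> (A=0 B=4)
Step 4: fill(B) -> (A=0 B=9)
Step 5: fill(A) -> (A=4 B=9)

Answer: 4 9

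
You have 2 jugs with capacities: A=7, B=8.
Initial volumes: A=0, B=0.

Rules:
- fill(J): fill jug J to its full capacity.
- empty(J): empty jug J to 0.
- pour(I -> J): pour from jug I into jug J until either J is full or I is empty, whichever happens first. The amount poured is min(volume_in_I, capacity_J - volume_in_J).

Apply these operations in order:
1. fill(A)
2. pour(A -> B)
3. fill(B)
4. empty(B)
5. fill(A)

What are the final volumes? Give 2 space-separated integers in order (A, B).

Step 1: fill(A) -> (A=7 B=0)
Step 2: pour(A -> B) -> (A=0 B=7)
Step 3: fill(B) -> (A=0 B=8)
Step 4: empty(B) -> (A=0 B=0)
Step 5: fill(A) -> (A=7 B=0)

Answer: 7 0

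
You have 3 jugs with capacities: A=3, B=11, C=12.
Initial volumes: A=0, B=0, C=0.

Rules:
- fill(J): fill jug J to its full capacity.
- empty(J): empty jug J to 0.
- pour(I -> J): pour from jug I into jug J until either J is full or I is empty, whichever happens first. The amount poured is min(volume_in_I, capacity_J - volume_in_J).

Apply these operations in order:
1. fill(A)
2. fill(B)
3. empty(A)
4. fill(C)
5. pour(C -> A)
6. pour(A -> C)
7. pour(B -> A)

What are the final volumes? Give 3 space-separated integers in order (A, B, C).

Answer: 3 8 12

Derivation:
Step 1: fill(A) -> (A=3 B=0 C=0)
Step 2: fill(B) -> (A=3 B=11 C=0)
Step 3: empty(A) -> (A=0 B=11 C=0)
Step 4: fill(C) -> (A=0 B=11 C=12)
Step 5: pour(C -> A) -> (A=3 B=11 C=9)
Step 6: pour(A -> C) -> (A=0 B=11 C=12)
Step 7: pour(B -> A) -> (A=3 B=8 C=12)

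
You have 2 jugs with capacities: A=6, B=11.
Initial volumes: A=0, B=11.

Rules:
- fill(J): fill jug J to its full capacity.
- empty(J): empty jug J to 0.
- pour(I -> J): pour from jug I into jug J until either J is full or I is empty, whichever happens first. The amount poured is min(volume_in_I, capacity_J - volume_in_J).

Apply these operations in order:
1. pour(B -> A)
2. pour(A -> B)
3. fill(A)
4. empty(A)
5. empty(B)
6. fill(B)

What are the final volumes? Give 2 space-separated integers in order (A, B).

Answer: 0 11

Derivation:
Step 1: pour(B -> A) -> (A=6 B=5)
Step 2: pour(A -> B) -> (A=0 B=11)
Step 3: fill(A) -> (A=6 B=11)
Step 4: empty(A) -> (A=0 B=11)
Step 5: empty(B) -> (A=0 B=0)
Step 6: fill(B) -> (A=0 B=11)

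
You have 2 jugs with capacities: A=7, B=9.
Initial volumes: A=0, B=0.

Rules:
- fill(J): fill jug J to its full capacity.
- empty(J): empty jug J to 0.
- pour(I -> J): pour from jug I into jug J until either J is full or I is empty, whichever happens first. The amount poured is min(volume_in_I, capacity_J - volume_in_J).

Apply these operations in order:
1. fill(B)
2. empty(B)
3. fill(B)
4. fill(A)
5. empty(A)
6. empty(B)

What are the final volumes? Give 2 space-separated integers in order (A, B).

Answer: 0 0

Derivation:
Step 1: fill(B) -> (A=0 B=9)
Step 2: empty(B) -> (A=0 B=0)
Step 3: fill(B) -> (A=0 B=9)
Step 4: fill(A) -> (A=7 B=9)
Step 5: empty(A) -> (A=0 B=9)
Step 6: empty(B) -> (A=0 B=0)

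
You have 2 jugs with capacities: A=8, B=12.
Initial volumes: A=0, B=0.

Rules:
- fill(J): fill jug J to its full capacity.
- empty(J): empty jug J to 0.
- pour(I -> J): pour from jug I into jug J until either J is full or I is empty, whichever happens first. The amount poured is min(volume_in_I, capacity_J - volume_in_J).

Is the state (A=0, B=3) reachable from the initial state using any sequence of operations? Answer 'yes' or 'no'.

BFS explored all 10 reachable states.
Reachable set includes: (0,0), (0,4), (0,8), (0,12), (4,0), (4,12), (8,0), (8,4), (8,8), (8,12)
Target (A=0, B=3) not in reachable set → no.

Answer: no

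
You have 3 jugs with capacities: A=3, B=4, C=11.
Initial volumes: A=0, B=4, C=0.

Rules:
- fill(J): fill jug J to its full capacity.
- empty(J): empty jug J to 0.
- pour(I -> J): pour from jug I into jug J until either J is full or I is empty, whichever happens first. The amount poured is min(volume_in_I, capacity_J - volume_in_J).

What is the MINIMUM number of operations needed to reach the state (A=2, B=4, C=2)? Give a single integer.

BFS from (A=0, B=4, C=0). One shortest path:
  1. pour(B -> A) -> (A=3 B=1 C=0)
  2. pour(B -> C) -> (A=3 B=0 C=1)
  3. fill(B) -> (A=3 B=4 C=1)
  4. pour(B -> C) -> (A=3 B=0 C=5)
  5. pour(A -> B) -> (A=0 B=3 C=5)
  6. pour(C -> A) -> (A=3 B=3 C=2)
  7. pour(A -> B) -> (A=2 B=4 C=2)
Reached target in 7 moves.

Answer: 7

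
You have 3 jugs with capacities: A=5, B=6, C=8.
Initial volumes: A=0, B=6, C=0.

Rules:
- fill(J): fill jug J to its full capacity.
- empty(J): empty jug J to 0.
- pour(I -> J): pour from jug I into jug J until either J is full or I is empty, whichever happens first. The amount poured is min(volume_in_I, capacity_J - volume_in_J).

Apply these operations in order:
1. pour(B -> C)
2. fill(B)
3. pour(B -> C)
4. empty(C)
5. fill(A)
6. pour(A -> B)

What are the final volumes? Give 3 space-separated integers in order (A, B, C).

Step 1: pour(B -> C) -> (A=0 B=0 C=6)
Step 2: fill(B) -> (A=0 B=6 C=6)
Step 3: pour(B -> C) -> (A=0 B=4 C=8)
Step 4: empty(C) -> (A=0 B=4 C=0)
Step 5: fill(A) -> (A=5 B=4 C=0)
Step 6: pour(A -> B) -> (A=3 B=6 C=0)

Answer: 3 6 0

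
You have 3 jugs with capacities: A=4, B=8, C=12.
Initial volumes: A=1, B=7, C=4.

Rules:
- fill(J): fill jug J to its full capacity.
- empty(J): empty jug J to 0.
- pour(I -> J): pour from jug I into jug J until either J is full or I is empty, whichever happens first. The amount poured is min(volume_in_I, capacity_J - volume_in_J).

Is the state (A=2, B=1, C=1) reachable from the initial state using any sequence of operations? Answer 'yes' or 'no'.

BFS explored all 157 reachable states.
Reachable set includes: (0,0,0), (0,0,1), (0,0,3), (0,0,4), (0,0,5), (0,0,7), (0,0,8), (0,0,9), (0,0,11), (0,0,12), (0,1,0), (0,1,3) ...
Target (A=2, B=1, C=1) not in reachable set → no.

Answer: no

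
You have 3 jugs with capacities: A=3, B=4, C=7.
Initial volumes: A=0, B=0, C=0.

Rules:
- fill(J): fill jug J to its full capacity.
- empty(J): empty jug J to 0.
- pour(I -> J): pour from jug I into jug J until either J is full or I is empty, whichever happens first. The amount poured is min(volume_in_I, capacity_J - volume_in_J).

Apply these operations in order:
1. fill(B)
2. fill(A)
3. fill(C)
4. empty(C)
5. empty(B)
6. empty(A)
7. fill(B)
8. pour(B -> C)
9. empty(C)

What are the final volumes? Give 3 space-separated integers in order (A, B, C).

Step 1: fill(B) -> (A=0 B=4 C=0)
Step 2: fill(A) -> (A=3 B=4 C=0)
Step 3: fill(C) -> (A=3 B=4 C=7)
Step 4: empty(C) -> (A=3 B=4 C=0)
Step 5: empty(B) -> (A=3 B=0 C=0)
Step 6: empty(A) -> (A=0 B=0 C=0)
Step 7: fill(B) -> (A=0 B=4 C=0)
Step 8: pour(B -> C) -> (A=0 B=0 C=4)
Step 9: empty(C) -> (A=0 B=0 C=0)

Answer: 0 0 0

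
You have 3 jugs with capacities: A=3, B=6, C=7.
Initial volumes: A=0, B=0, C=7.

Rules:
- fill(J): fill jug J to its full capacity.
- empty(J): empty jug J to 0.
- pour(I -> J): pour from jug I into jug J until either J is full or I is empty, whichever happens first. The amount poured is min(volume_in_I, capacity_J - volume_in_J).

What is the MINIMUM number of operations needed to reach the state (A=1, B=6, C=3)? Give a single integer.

BFS from (A=0, B=0, C=7). One shortest path:
  1. pour(C -> A) -> (A=3 B=0 C=4)
  2. pour(C -> B) -> (A=3 B=4 C=0)
  3. pour(A -> C) -> (A=0 B=4 C=3)
  4. fill(A) -> (A=3 B=4 C=3)
  5. pour(A -> B) -> (A=1 B=6 C=3)
Reached target in 5 moves.

Answer: 5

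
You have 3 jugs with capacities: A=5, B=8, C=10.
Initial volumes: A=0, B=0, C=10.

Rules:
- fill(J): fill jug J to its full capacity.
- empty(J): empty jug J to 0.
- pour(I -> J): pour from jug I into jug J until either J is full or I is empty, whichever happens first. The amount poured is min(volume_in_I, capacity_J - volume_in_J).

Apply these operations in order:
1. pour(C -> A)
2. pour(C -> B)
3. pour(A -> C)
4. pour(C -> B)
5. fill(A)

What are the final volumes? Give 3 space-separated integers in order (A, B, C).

Step 1: pour(C -> A) -> (A=5 B=0 C=5)
Step 2: pour(C -> B) -> (A=5 B=5 C=0)
Step 3: pour(A -> C) -> (A=0 B=5 C=5)
Step 4: pour(C -> B) -> (A=0 B=8 C=2)
Step 5: fill(A) -> (A=5 B=8 C=2)

Answer: 5 8 2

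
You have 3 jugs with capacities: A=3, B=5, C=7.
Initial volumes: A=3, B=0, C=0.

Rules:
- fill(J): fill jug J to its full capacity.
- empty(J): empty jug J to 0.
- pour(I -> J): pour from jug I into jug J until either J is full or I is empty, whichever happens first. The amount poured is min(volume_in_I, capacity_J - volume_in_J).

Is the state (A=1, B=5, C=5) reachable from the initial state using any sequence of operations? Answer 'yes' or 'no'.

Answer: yes

Derivation:
BFS from (A=3, B=0, C=0):
  1. fill(B) -> (A=3 B=5 C=0)
  2. pour(B -> C) -> (A=3 B=0 C=5)
  3. pour(A -> B) -> (A=0 B=3 C=5)
  4. fill(A) -> (A=3 B=3 C=5)
  5. pour(A -> B) -> (A=1 B=5 C=5)
Target reached → yes.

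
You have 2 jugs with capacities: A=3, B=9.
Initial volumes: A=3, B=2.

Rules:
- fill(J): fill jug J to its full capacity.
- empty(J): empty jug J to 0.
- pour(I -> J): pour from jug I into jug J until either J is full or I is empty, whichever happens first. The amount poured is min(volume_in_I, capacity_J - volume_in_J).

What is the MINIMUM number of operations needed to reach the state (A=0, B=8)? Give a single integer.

BFS from (A=3, B=2). One shortest path:
  1. pour(A -> B) -> (A=0 B=5)
  2. fill(A) -> (A=3 B=5)
  3. pour(A -> B) -> (A=0 B=8)
Reached target in 3 moves.

Answer: 3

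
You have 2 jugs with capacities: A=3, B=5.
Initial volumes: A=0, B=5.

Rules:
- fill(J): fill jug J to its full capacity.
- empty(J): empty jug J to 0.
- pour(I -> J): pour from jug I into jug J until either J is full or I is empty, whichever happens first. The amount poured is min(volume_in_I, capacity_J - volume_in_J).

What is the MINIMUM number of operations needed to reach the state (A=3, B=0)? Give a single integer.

Answer: 2

Derivation:
BFS from (A=0, B=5). One shortest path:
  1. fill(A) -> (A=3 B=5)
  2. empty(B) -> (A=3 B=0)
Reached target in 2 moves.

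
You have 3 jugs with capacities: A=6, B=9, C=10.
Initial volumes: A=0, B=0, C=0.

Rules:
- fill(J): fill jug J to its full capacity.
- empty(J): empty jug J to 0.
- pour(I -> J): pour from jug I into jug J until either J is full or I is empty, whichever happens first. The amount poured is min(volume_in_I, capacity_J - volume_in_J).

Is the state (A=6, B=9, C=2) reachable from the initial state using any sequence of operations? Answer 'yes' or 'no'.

BFS from (A=0, B=0, C=0):
  1. fill(A) -> (A=6 B=0 C=0)
  2. fill(C) -> (A=6 B=0 C=10)
  3. pour(C -> B) -> (A=6 B=9 C=1)
  4. empty(B) -> (A=6 B=0 C=1)
  5. pour(C -> B) -> (A=6 B=1 C=0)
  6. fill(C) -> (A=6 B=1 C=10)
  7. pour(C -> B) -> (A=6 B=9 C=2)
Target reached → yes.

Answer: yes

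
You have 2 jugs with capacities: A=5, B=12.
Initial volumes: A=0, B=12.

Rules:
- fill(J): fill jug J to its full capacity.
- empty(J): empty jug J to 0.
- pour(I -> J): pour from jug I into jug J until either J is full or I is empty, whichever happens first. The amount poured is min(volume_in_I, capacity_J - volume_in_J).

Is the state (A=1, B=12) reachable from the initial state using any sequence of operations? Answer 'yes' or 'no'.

Answer: yes

Derivation:
BFS from (A=0, B=12):
  1. fill(A) -> (A=5 B=12)
  2. empty(B) -> (A=5 B=0)
  3. pour(A -> B) -> (A=0 B=5)
  4. fill(A) -> (A=5 B=5)
  5. pour(A -> B) -> (A=0 B=10)
  6. fill(A) -> (A=5 B=10)
  7. pour(A -> B) -> (A=3 B=12)
  8. empty(B) -> (A=3 B=0)
  9. pour(A -> B) -> (A=0 B=3)
  10. fill(A) -> (A=5 B=3)
  11. pour(A -> B) -> (A=0 B=8)
  12. fill(A) -> (A=5 B=8)
  13. pour(A -> B) -> (A=1 B=12)
Target reached → yes.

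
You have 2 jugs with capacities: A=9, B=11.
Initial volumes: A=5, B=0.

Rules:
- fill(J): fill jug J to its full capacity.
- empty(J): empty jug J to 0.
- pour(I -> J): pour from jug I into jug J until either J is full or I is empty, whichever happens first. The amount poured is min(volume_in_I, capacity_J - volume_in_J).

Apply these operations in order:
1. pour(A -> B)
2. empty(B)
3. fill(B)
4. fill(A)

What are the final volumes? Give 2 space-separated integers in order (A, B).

Step 1: pour(A -> B) -> (A=0 B=5)
Step 2: empty(B) -> (A=0 B=0)
Step 3: fill(B) -> (A=0 B=11)
Step 4: fill(A) -> (A=9 B=11)

Answer: 9 11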